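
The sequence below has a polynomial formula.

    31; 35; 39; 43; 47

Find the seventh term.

55

First differences: 4  4  4  4
First differences constant at 4.
47 + 4 = 51
51 + 4 = 55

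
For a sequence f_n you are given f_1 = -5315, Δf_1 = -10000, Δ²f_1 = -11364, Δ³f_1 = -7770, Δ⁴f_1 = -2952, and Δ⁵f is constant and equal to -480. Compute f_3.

Build the table forward from the leading diagonal:
Fifth differences: -480, -480, -480
Fourth differences: -2952, -3432, -3912
Third differences: -7770, -10722, -14154
Second differences: -11364, -19134, -29856
First differences: -10000, -21364, -40498
f: -5315, -15315, -36679

-36679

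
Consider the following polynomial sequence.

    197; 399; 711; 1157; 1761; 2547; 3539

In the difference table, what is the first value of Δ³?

Δ: 202, 312, 446, 604, 786, 992
Δ²: 110, 134, 158, 182, 206
Δ³: 24, 24, 24, 24

24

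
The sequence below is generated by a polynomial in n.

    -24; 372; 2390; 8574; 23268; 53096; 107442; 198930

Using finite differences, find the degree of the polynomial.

First differences: 396, 2018, 6184, 14694, 29828, 54346, 91488
Second differences: 1622, 4166, 8510, 15134, 24518, 37142
Third differences: 2544, 4344, 6624, 9384, 12624
Fourth differences: 1800, 2280, 2760, 3240
Fifth differences: 480, 480, 480
The fifth differences are constant, so the polynomial has degree 5.

5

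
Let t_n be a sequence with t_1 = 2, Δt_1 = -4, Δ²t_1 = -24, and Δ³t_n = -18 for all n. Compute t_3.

-30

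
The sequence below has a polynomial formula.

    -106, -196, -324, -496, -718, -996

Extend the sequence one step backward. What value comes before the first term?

-48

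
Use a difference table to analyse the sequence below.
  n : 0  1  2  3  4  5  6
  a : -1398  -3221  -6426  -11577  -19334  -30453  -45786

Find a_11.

D1: -1823, -3205, -5151, -7757, -11119, -15333
D2: -1382, -1946, -2606, -3362, -4214
D3: -564, -660, -756, -852
D4: -96, -96, -96
The fourth differences are constant (-96).
-852 − 96 = -948;  -4214 − 948 = -5162;  -15333 − 5162 = -20495;  -45786 − 20495 = -66281
-948 − 96 = -1044;  -5162 − 1044 = -6206;  -20495 − 6206 = -26701;  -66281 − 26701 = -92982
-1044 − 96 = -1140;  -6206 − 1140 = -7346;  -26701 − 7346 = -34047;  -92982 − 34047 = -127029
-1140 − 96 = -1236;  -7346 − 1236 = -8582;  -34047 − 8582 = -42629;  -127029 − 42629 = -169658
-1236 − 96 = -1332;  -8582 − 1332 = -9914;  -42629 − 9914 = -52543;  -169658 − 52543 = -222201

-222201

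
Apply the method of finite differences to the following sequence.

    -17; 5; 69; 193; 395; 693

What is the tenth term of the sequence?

3205

22 , 64 , 124 , 202 , 298
42 , 60 , 78 , 96
18 , 18 , 18
Third differences constant at 18.
96 + 18 = 114;  298 + 114 = 412;  693 + 412 = 1105
114 + 18 = 132;  412 + 132 = 544;  1105 + 544 = 1649
132 + 18 = 150;  544 + 150 = 694;  1649 + 694 = 2343
150 + 18 = 168;  694 + 168 = 862;  2343 + 862 = 3205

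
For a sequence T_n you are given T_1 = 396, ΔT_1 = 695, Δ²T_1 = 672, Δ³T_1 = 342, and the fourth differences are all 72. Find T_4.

4839

Build the table forward from the leading diagonal:
Δ⁴: 72, 72, 72, 72
Δ³: 342, 414, 486, 558
Δ²: 672, 1014, 1428, 1914
Δ: 695, 1367, 2381, 3809
T: 396, 1091, 2458, 4839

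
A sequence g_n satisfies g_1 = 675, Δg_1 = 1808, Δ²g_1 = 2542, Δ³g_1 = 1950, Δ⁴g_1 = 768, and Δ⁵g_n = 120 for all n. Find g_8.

164363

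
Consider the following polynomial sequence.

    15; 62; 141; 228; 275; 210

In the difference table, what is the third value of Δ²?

-40

First differences: 47, 79, 87, 47, -65
Second differences: 32, 8, -40, -112
Third differences: -24, -48, -72
Fourth differences: -24, -24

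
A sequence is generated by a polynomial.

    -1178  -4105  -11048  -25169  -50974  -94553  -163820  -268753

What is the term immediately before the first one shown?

-209

D1: -2927  -6943  -14121  -25805  -43579  -69267  -104933
D2: -4016  -7178  -11684  -17774  -25688  -35666
D3: -3162  -4506  -6090  -7914  -9978
D4: -1344  -1584  -1824  -2064
D5: -240  -240  -240
The fifth differences are constant at -240.
Work back: -1344 + 240 = -1104;  -3162 + 1104 = -2058;  -4016 + 2058 = -1958;  -2927 + 1958 = -969;  -1178 + 969 = -209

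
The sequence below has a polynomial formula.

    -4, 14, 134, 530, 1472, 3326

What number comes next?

6554

18, 120, 396, 942, 1854
102, 276, 546, 912
174, 270, 366
96, 96
Constant fourth difference = 96, so extend:
366 + 96 = 462;  912 + 462 = 1374;  1854 + 1374 = 3228;  3326 + 3228 = 6554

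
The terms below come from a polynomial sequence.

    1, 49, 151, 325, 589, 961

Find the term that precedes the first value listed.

First differences: 48  102  174  264  372
Second differences: 54  72  90  108
Third differences: 18  18  18
The third differences are constant at 18.
Work back: 54 − 18 = 36;  48 − 36 = 12;  1 − 12 = -11

-11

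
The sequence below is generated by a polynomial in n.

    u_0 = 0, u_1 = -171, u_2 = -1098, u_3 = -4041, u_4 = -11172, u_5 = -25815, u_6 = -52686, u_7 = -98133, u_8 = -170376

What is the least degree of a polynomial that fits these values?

Δ: -171, -927, -2943, -7131, -14643, -26871, -45447, -72243
Δ²: -756, -2016, -4188, -7512, -12228, -18576, -26796
Δ³: -1260, -2172, -3324, -4716, -6348, -8220
Δ⁴: -912, -1152, -1392, -1632, -1872
Δ⁵: -240, -240, -240, -240
The fifth differences are constant, so the polynomial has degree 5.

5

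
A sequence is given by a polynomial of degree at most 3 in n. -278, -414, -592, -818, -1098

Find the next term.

-1438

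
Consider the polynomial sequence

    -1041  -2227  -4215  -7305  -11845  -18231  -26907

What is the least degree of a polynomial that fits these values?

4

D1: -1186, -1988, -3090, -4540, -6386, -8676
D2: -802, -1102, -1450, -1846, -2290
D3: -300, -348, -396, -444
D4: -48, -48, -48
The fourth differences are constant, so the polynomial has degree 4.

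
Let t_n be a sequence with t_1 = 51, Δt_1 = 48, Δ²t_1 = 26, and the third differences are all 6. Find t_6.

611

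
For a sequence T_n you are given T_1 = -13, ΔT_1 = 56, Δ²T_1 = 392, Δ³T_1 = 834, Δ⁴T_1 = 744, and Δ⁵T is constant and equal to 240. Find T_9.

123635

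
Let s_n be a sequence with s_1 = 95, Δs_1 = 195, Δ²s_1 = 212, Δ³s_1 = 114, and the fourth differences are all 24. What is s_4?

1430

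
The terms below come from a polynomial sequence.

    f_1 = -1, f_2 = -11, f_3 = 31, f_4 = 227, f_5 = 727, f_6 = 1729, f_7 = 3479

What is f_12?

35419

D1: -10, 42, 196, 500, 1002, 1750
D2: 52, 154, 304, 502, 748
D3: 102, 150, 198, 246
D4: 48, 48, 48
Fourth differences constant at 48.
246 + 48 = 294;  748 + 294 = 1042;  1750 + 1042 = 2792;  3479 + 2792 = 6271
294 + 48 = 342;  1042 + 342 = 1384;  2792 + 1384 = 4176;  6271 + 4176 = 10447
342 + 48 = 390;  1384 + 390 = 1774;  4176 + 1774 = 5950;  10447 + 5950 = 16397
390 + 48 = 438;  1774 + 438 = 2212;  5950 + 2212 = 8162;  16397 + 8162 = 24559
438 + 48 = 486;  2212 + 486 = 2698;  8162 + 2698 = 10860;  24559 + 10860 = 35419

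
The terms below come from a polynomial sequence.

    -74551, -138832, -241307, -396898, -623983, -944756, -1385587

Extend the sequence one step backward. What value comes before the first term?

-64281  -102475  -155591  -227085  -320773  -440831
-38194  -53116  -71494  -93688  -120058
-14922  -18378  -22194  -26370
-3456  -3816  -4176
-360  -360
The fifth differences are constant at -360.
Work back: -3456 + 360 = -3096;  -14922 + 3096 = -11826;  -38194 + 11826 = -26368;  -64281 + 26368 = -37913;  -74551 + 37913 = -36638

-36638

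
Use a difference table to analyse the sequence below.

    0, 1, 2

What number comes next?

3

D1: 1  1
The first differences are constant (1).
2 + 1 = 3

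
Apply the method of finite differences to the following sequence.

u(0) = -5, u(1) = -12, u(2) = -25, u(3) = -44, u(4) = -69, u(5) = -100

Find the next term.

-137

First differences: -7  -13  -19  -25  -31
Second differences: -6  -6  -6  -6
Second differences constant at -6.
-31 − 6 = -37;  -100 − 37 = -137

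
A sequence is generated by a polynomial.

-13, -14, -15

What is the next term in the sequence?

Δ: -1, -1
The first differences are constant (-1).
-15 − 1 = -16

-16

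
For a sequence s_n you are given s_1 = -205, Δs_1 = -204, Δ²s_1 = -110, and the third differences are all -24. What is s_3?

-723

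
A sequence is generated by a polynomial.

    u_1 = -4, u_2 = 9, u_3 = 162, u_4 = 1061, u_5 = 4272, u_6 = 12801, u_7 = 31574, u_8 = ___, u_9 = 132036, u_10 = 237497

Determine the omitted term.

Using the first 7 terms:
D1: 13  153  899  3211  8529  18773
D2: 140  746  2312  5318  10244
D3: 606  1566  3006  4926
D4: 960  1440  1920
D5: 480  480
Constant fifth difference = 480.
Extend forward: 1920 + 480 = 2400;  4926 + 2400 = 7326;  10244 + 7326 = 17570;  18773 + 17570 = 36343;  31574 + 36343 = 67917

67917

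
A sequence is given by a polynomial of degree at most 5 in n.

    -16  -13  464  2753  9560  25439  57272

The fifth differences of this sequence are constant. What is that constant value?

480

D1: 3, 477, 2289, 6807, 15879, 31833
D2: 474, 1812, 4518, 9072, 15954
D3: 1338, 2706, 4554, 6882
D4: 1368, 1848, 2328
D5: 480, 480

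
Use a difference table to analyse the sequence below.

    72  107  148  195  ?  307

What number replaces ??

Using the first 4 terms:
Δ: 35, 41, 47
Δ²: 6, 6
Constant second difference = 6.
Extend forward: 47 + 6 = 53;  195 + 53 = 248

248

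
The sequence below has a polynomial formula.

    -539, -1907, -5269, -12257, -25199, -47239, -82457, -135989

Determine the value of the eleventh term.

-476189

D1: -1368  -3362  -6988  -12942  -22040  -35218  -53532
D2: -1994  -3626  -5954  -9098  -13178  -18314
D3: -1632  -2328  -3144  -4080  -5136
D4: -696  -816  -936  -1056
D5: -120  -120  -120
The fifth differences are constant (-120).
-1056 − 120 = -1176;  -5136 − 1176 = -6312;  -18314 − 6312 = -24626;  -53532 − 24626 = -78158;  -135989 − 78158 = -214147
-1176 − 120 = -1296;  -6312 − 1296 = -7608;  -24626 − 7608 = -32234;  -78158 − 32234 = -110392;  -214147 − 110392 = -324539
-1296 − 120 = -1416;  -7608 − 1416 = -9024;  -32234 − 9024 = -41258;  -110392 − 41258 = -151650;  -324539 − 151650 = -476189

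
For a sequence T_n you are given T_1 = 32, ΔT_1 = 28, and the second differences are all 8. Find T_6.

Build the table forward from the leading diagonal:
Second differences: 8, 8, 8, 8, 8, 8
First differences: 28, 36, 44, 52, 60, 68
T: 32, 60, 96, 140, 192, 252

252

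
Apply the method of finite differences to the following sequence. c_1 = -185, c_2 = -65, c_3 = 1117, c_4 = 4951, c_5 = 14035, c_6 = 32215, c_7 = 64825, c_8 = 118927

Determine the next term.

First differences: 120 , 1182 , 3834 , 9084 , 18180 , 32610 , 54102
Second differences: 1062 , 2652 , 5250 , 9096 , 14430 , 21492
Third differences: 1590 , 2598 , 3846 , 5334 , 7062
Fourth differences: 1008 , 1248 , 1488 , 1728
Fifth differences: 240 , 240 , 240
Fifth differences constant at 240.
1728 + 240 = 1968;  7062 + 1968 = 9030;  21492 + 9030 = 30522;  54102 + 30522 = 84624;  118927 + 84624 = 203551

203551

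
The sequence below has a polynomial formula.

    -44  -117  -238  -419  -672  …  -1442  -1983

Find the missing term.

-1009

Using the first 5 terms:
First differences: -73  -121  -181  -253
Second differences: -48  -60  -72
Third differences: -12  -12
Constant third difference = -12.
Extend forward: -72 − 12 = -84;  -253 − 84 = -337;  -672 − 337 = -1009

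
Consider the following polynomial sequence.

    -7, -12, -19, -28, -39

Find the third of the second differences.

-2

First differences: -5, -7, -9, -11
Second differences: -2, -2, -2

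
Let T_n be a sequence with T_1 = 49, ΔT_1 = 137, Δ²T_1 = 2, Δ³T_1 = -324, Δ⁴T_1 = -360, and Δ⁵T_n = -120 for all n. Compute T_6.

Build the table forward from the leading diagonal:
Fifth differences: -120  -120  -120  -120  -120  -120
Fourth differences: -360  -480  -600  -720  -840  -960
Third differences: -324  -684  -1164  -1764  -2484  -3324
Second differences: 2  -322  -1006  -2170  -3934  -6418
First differences: 137  139  -183  -1189  -3359  -7293
T: 49  186  325  142  -1047  -4406

-4406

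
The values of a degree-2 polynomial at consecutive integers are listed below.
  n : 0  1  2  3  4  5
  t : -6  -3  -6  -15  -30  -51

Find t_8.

-150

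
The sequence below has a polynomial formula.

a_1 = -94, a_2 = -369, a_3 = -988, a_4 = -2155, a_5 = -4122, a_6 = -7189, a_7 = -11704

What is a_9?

-26710

Δ: -275, -619, -1167, -1967, -3067, -4515
Δ²: -344, -548, -800, -1100, -1448
Δ³: -204, -252, -300, -348
Δ⁴: -48, -48, -48
The fourth differences are constant (-48).
-348 − 48 = -396;  -1448 − 396 = -1844;  -4515 − 1844 = -6359;  -11704 − 6359 = -18063
-396 − 48 = -444;  -1844 − 444 = -2288;  -6359 − 2288 = -8647;  -18063 − 8647 = -26710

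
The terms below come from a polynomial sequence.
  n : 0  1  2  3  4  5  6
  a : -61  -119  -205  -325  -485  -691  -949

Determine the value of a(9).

-2095

-58, -86, -120, -160, -206, -258
-28, -34, -40, -46, -52
-6, -6, -6, -6
Constant third difference = -6, so extend:
-52 − 6 = -58;  -258 − 58 = -316;  -949 − 316 = -1265
-58 − 6 = -64;  -316 − 64 = -380;  -1265 − 380 = -1645
-64 − 6 = -70;  -380 − 70 = -450;  -1645 − 450 = -2095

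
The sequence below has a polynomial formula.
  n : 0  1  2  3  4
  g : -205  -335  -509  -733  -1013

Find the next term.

-1355

First differences: -130, -174, -224, -280
Second differences: -44, -50, -56
Third differences: -6, -6
Third differences constant at -6.
-56 − 6 = -62;  -280 − 62 = -342;  -1013 − 342 = -1355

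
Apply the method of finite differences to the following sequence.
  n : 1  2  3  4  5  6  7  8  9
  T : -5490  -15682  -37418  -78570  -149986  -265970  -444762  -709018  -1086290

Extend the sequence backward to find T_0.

D1: -10192  -21736  -41152  -71416  -115984  -178792  -264256  -377272
D2: -11544  -19416  -30264  -44568  -62808  -85464  -113016
D3: -7872  -10848  -14304  -18240  -22656  -27552
D4: -2976  -3456  -3936  -4416  -4896
D5: -480  -480  -480  -480
The fifth differences are constant at -480.
Work back: -2976 + 480 = -2496;  -7872 + 2496 = -5376;  -11544 + 5376 = -6168;  -10192 + 6168 = -4024;  -5490 + 4024 = -1466

-1466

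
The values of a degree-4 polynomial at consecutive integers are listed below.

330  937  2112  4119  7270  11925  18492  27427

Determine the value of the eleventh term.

73720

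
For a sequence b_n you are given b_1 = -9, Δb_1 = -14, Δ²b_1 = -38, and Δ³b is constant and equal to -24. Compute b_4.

Build the table forward from the leading diagonal:
D3: -24, -24, -24, -24
D2: -38, -62, -86, -110
D1: -14, -52, -114, -200
b: -9, -23, -75, -189

-189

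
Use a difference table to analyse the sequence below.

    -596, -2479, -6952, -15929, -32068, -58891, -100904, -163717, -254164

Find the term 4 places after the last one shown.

-1078532

First differences: -1883  -4473  -8977  -16139  -26823  -42013  -62813  -90447
Second differences: -2590  -4504  -7162  -10684  -15190  -20800  -27634
Third differences: -1914  -2658  -3522  -4506  -5610  -6834
Fourth differences: -744  -864  -984  -1104  -1224
Fifth differences: -120  -120  -120  -120
Fifth differences constant at -120.
-1224 − 120 = -1344;  -6834 − 1344 = -8178;  -27634 − 8178 = -35812;  -90447 − 35812 = -126259;  -254164 − 126259 = -380423
-1344 − 120 = -1464;  -8178 − 1464 = -9642;  -35812 − 9642 = -45454;  -126259 − 45454 = -171713;  -380423 − 171713 = -552136
-1464 − 120 = -1584;  -9642 − 1584 = -11226;  -45454 − 11226 = -56680;  -171713 − 56680 = -228393;  -552136 − 228393 = -780529
-1584 − 120 = -1704;  -11226 − 1704 = -12930;  -56680 − 12930 = -69610;  -228393 − 69610 = -298003;  -780529 − 298003 = -1078532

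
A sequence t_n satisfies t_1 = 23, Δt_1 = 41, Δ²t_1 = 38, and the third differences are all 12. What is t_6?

728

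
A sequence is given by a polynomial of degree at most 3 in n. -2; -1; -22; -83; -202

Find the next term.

First differences: 1, -21, -61, -119
Second differences: -22, -40, -58
Third differences: -18, -18
Constant third difference = -18, so extend:
-58 − 18 = -76;  -119 − 76 = -195;  -202 − 195 = -397

-397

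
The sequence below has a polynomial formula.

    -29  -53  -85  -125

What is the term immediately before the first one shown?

-13

-24, -32, -40
-8, -8
The second differences are constant at -8.
Work back: -24 + 8 = -16;  -29 + 16 = -13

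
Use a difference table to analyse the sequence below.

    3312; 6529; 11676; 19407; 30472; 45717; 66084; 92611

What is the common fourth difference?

D1: 3217, 5147, 7731, 11065, 15245, 20367, 26527
D2: 1930, 2584, 3334, 4180, 5122, 6160
D3: 654, 750, 846, 942, 1038
D4: 96, 96, 96, 96

96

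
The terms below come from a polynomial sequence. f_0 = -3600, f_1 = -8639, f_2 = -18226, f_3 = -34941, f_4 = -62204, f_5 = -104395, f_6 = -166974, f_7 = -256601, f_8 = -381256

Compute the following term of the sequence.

Δ: -5039, -9587, -16715, -27263, -42191, -62579, -89627, -124655
Δ²: -4548, -7128, -10548, -14928, -20388, -27048, -35028
Δ³: -2580, -3420, -4380, -5460, -6660, -7980
Δ⁴: -840, -960, -1080, -1200, -1320
Δ⁵: -120, -120, -120, -120
Fifth differences constant at -120.
-1320 − 120 = -1440;  -7980 − 1440 = -9420;  -35028 − 9420 = -44448;  -124655 − 44448 = -169103;  -381256 − 169103 = -550359

-550359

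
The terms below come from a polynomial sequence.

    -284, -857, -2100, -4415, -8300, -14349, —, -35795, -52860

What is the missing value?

-23252

Using the first 6 terms:
D1: -573, -1243, -2315, -3885, -6049
D2: -670, -1072, -1570, -2164
D3: -402, -498, -594
D4: -96, -96
Constant fourth difference = -96.
Extend forward: -594 − 96 = -690;  -2164 − 690 = -2854;  -6049 − 2854 = -8903;  -14349 − 8903 = -23252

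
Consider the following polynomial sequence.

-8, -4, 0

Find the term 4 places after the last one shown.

Δ: 4 , 4
The first differences are constant (4).
0 + 4 = 4
4 + 4 = 8
8 + 4 = 12
12 + 4 = 16

16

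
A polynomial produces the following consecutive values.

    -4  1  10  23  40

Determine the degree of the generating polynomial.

Δ: 5, 9, 13, 17
Δ²: 4, 4, 4
The second differences are constant, so the polynomial has degree 2.

2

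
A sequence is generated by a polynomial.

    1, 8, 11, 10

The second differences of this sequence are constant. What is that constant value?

-4

D1: 7, 3, -1
D2: -4, -4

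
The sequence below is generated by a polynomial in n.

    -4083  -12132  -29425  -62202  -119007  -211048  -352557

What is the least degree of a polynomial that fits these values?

5

First differences: -8049, -17293, -32777, -56805, -92041, -141509
Second differences: -9244, -15484, -24028, -35236, -49468
Third differences: -6240, -8544, -11208, -14232
Fourth differences: -2304, -2664, -3024
Fifth differences: -360, -360
The fifth differences are constant, so the polynomial has degree 5.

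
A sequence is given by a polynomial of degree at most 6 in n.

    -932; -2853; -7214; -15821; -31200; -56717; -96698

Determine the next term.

-156549

First differences: -1921, -4361, -8607, -15379, -25517, -39981
Second differences: -2440, -4246, -6772, -10138, -14464
Third differences: -1806, -2526, -3366, -4326
Fourth differences: -720, -840, -960
Fifth differences: -120, -120
The fifth differences are constant (-120).
-960 − 120 = -1080;  -4326 − 1080 = -5406;  -14464 − 5406 = -19870;  -39981 − 19870 = -59851;  -96698 − 59851 = -156549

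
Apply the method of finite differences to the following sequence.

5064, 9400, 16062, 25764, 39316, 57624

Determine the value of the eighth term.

112612

First differences: 4336, 6662, 9702, 13552, 18308
Second differences: 2326, 3040, 3850, 4756
Third differences: 714, 810, 906
Fourth differences: 96, 96
Fourth differences constant at 96.
906 + 96 = 1002;  4756 + 1002 = 5758;  18308 + 5758 = 24066;  57624 + 24066 = 81690
1002 + 96 = 1098;  5758 + 1098 = 6856;  24066 + 6856 = 30922;  81690 + 30922 = 112612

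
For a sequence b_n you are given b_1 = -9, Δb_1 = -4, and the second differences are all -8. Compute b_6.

Build the table forward from the leading diagonal:
D2: -8, -8, -8, -8, -8, -8
D1: -4, -12, -20, -28, -36, -44
b: -9, -13, -25, -45, -73, -109

-109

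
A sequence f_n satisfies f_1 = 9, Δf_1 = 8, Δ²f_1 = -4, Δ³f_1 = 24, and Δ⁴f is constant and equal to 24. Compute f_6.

Build the table forward from the leading diagonal:
Fourth differences: 24  24  24  24  24  24
Third differences: 24  48  72  96  120  144
Second differences: -4  20  68  140  236  356
First differences: 8  4  24  92  232  468
f: 9  17  21  45  137  369

369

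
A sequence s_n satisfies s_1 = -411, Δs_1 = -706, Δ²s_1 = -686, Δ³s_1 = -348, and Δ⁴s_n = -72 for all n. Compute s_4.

-4935

Build the table forward from the leading diagonal:
Fourth differences: -72  -72  -72  -72
Third differences: -348  -420  -492  -564
Second differences: -686  -1034  -1454  -1946
First differences: -706  -1392  -2426  -3880
s: -411  -1117  -2509  -4935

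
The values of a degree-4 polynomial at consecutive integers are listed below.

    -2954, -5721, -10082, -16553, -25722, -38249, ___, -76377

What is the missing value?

-54866

Using the first 6 terms:
D1: -2767, -4361, -6471, -9169, -12527
D2: -1594, -2110, -2698, -3358
D3: -516, -588, -660
D4: -72, -72
Constant fourth difference = -72.
Extend forward: -660 − 72 = -732;  -3358 − 732 = -4090;  -12527 − 4090 = -16617;  -38249 − 16617 = -54866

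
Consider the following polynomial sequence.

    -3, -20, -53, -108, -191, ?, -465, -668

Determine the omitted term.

Using the first 5 terms:
Δ: -17  -33  -55  -83
Δ²: -16  -22  -28
Δ³: -6  -6
Constant third difference = -6.
Extend forward: -28 − 6 = -34;  -83 − 34 = -117;  -191 − 117 = -308

-308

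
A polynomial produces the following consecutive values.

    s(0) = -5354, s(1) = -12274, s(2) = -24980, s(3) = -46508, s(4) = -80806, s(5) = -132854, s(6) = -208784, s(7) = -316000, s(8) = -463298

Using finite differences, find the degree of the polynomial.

5

Δ: -6920, -12706, -21528, -34298, -52048, -75930, -107216, -147298
Δ²: -5786, -8822, -12770, -17750, -23882, -31286, -40082
Δ³: -3036, -3948, -4980, -6132, -7404, -8796
Δ⁴: -912, -1032, -1152, -1272, -1392
Δ⁵: -120, -120, -120, -120
The fifth differences are constant, so the polynomial has degree 5.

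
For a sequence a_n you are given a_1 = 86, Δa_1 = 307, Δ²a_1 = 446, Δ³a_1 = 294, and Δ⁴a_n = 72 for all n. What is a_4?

2639

Build the table forward from the leading diagonal:
Δ⁴: 72, 72, 72, 72
Δ³: 294, 366, 438, 510
Δ²: 446, 740, 1106, 1544
Δ: 307, 753, 1493, 2599
a: 86, 393, 1146, 2639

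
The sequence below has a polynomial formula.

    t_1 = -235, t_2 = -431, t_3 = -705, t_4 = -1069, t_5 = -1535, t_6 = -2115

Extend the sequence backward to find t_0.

-196  -274  -364  -466  -580
-78  -90  -102  -114
-12  -12  -12
The third differences are constant at -12.
Work back: -78 + 12 = -66;  -196 + 66 = -130;  -235 + 130 = -105

-105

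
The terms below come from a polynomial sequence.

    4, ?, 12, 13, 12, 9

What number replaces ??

Using the last 4 terms:
D1: 1  -1  -3
D2: -2  -2
Constant second difference = -2.
Extend backward: 1 + 2 = 3;  12 − 3 = 9

9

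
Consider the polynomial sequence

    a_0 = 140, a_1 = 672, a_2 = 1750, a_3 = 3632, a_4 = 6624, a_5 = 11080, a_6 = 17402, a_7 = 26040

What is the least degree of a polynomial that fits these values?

532, 1078, 1882, 2992, 4456, 6322, 8638
546, 804, 1110, 1464, 1866, 2316
258, 306, 354, 402, 450
48, 48, 48, 48
The fourth differences are constant, so the polynomial has degree 4.

4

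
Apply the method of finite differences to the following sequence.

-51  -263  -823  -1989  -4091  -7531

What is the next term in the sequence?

D1: -212 , -560 , -1166 , -2102 , -3440
D2: -348 , -606 , -936 , -1338
D3: -258 , -330 , -402
D4: -72 , -72
The fourth differences are constant (-72).
-402 − 72 = -474;  -1338 − 474 = -1812;  -3440 − 1812 = -5252;  -7531 − 5252 = -12783

-12783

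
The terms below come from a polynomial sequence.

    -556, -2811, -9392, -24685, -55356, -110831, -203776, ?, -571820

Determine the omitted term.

Using the first 7 terms:
D1: -2255  -6581  -15293  -30671  -55475  -92945
D2: -4326  -8712  -15378  -24804  -37470
D3: -4386  -6666  -9426  -12666
D4: -2280  -2760  -3240
D5: -480  -480
Constant fifth difference = -480.
Extend forward: -3240 − 480 = -3720;  -12666 − 3720 = -16386;  -37470 − 16386 = -53856;  -92945 − 53856 = -146801;  -203776 − 146801 = -350577

-350577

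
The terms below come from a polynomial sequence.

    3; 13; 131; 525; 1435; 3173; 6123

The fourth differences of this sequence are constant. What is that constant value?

D1: 10, 118, 394, 910, 1738, 2950
D2: 108, 276, 516, 828, 1212
D3: 168, 240, 312, 384
D4: 72, 72, 72

72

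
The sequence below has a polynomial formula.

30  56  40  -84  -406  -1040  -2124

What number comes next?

-3820

First differences: 26 , -16 , -124 , -322 , -634 , -1084
Second differences: -42 , -108 , -198 , -312 , -450
Third differences: -66 , -90 , -114 , -138
Fourth differences: -24 , -24 , -24
Constant fourth difference = -24, so extend:
-138 − 24 = -162;  -450 − 162 = -612;  -1084 − 612 = -1696;  -2124 − 1696 = -3820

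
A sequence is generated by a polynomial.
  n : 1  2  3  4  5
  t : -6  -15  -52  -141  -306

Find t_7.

-9 , -37 , -89 , -165
-28 , -52 , -76
-24 , -24
Third differences constant at -24.
-76 − 24 = -100;  -165 − 100 = -265;  -306 − 265 = -571
-100 − 24 = -124;  -265 − 124 = -389;  -571 − 389 = -960

-960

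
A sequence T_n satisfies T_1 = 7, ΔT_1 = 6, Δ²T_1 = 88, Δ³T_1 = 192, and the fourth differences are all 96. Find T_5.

1423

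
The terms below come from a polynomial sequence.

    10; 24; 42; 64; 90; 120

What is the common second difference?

First differences: 14, 18, 22, 26, 30
Second differences: 4, 4, 4, 4

4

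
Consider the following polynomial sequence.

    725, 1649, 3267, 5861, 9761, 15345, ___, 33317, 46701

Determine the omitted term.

Using the first 6 terms:
First differences: 924, 1618, 2594, 3900, 5584
Second differences: 694, 976, 1306, 1684
Third differences: 282, 330, 378
Fourth differences: 48, 48
Constant fourth difference = 48.
Extend forward: 378 + 48 = 426;  1684 + 426 = 2110;  5584 + 2110 = 7694;  15345 + 7694 = 23039

23039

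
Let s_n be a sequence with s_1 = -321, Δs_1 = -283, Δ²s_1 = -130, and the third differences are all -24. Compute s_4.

-1584

Build the table forward from the leading diagonal:
D3: -24, -24, -24, -24
D2: -130, -154, -178, -202
D1: -283, -413, -567, -745
s: -321, -604, -1017, -1584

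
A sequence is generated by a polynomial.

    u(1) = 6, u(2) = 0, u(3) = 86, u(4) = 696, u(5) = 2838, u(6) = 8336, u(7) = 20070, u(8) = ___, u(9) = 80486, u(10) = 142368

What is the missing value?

42216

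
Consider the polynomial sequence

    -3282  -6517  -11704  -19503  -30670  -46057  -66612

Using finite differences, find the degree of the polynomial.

4

D1: -3235, -5187, -7799, -11167, -15387, -20555
D2: -1952, -2612, -3368, -4220, -5168
D3: -660, -756, -852, -948
D4: -96, -96, -96
The fourth differences are constant, so the polynomial has degree 4.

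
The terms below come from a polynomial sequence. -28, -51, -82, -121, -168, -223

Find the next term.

-23 , -31 , -39 , -47 , -55
-8 , -8 , -8 , -8
The second differences are constant (-8).
-55 − 8 = -63;  -223 − 63 = -286

-286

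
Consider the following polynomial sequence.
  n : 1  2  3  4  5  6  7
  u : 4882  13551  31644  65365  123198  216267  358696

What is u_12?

D1: 8669 , 18093 , 33721 , 57833 , 93069 , 142429
D2: 9424 , 15628 , 24112 , 35236 , 49360
D3: 6204 , 8484 , 11124 , 14124
D4: 2280 , 2640 , 3000
D5: 360 , 360
Fifth differences constant at 360.
3000 + 360 = 3360;  14124 + 3360 = 17484;  49360 + 17484 = 66844;  142429 + 66844 = 209273;  358696 + 209273 = 567969
3360 + 360 = 3720;  17484 + 3720 = 21204;  66844 + 21204 = 88048;  209273 + 88048 = 297321;  567969 + 297321 = 865290
3720 + 360 = 4080;  21204 + 4080 = 25284;  88048 + 25284 = 113332;  297321 + 113332 = 410653;  865290 + 410653 = 1275943
4080 + 360 = 4440;  25284 + 4440 = 29724;  113332 + 29724 = 143056;  410653 + 143056 = 553709;  1275943 + 553709 = 1829652
4440 + 360 = 4800;  29724 + 4800 = 34524;  143056 + 34524 = 177580;  553709 + 177580 = 731289;  1829652 + 731289 = 2560941

2560941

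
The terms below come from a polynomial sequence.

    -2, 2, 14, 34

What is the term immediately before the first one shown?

D1: 4  12  20
D2: 8  8
The second differences are constant at 8.
Work back: 4 − 8 = -4;  -2 + 4 = 2

2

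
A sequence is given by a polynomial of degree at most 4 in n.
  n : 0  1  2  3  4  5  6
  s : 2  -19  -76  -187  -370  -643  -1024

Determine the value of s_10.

-3988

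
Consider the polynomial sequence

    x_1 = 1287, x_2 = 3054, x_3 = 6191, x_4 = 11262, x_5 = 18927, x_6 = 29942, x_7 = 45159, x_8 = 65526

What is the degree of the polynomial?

Δ: 1767, 3137, 5071, 7665, 11015, 15217, 20367
Δ²: 1370, 1934, 2594, 3350, 4202, 5150
Δ³: 564, 660, 756, 852, 948
Δ⁴: 96, 96, 96, 96
The fourth differences are constant, so the polynomial has degree 4.

4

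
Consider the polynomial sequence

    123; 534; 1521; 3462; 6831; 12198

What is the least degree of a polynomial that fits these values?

D1: 411, 987, 1941, 3369, 5367
D2: 576, 954, 1428, 1998
D3: 378, 474, 570
D4: 96, 96
The fourth differences are constant, so the polynomial has degree 4.

4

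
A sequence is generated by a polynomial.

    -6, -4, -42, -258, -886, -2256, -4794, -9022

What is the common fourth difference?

-96

Δ: 2, -38, -216, -628, -1370, -2538, -4228
Δ²: -40, -178, -412, -742, -1168, -1690
Δ³: -138, -234, -330, -426, -522
Δ⁴: -96, -96, -96, -96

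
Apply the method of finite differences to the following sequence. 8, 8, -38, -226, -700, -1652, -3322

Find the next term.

-5998

0, -46, -188, -474, -952, -1670
-46, -142, -286, -478, -718
-96, -144, -192, -240
-48, -48, -48
The fourth differences are constant (-48).
-240 − 48 = -288;  -718 − 288 = -1006;  -1670 − 1006 = -2676;  -3322 − 2676 = -5998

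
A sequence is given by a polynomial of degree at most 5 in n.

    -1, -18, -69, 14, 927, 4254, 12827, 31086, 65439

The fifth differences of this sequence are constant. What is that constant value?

360

Δ: -17, -51, 83, 913, 3327, 8573, 18259, 34353
Δ²: -34, 134, 830, 2414, 5246, 9686, 16094
Δ³: 168, 696, 1584, 2832, 4440, 6408
Δ⁴: 528, 888, 1248, 1608, 1968
Δ⁵: 360, 360, 360, 360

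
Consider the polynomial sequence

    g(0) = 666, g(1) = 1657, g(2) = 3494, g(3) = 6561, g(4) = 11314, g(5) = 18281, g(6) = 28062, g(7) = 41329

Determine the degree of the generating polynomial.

First differences: 991, 1837, 3067, 4753, 6967, 9781, 13267
Second differences: 846, 1230, 1686, 2214, 2814, 3486
Third differences: 384, 456, 528, 600, 672
Fourth differences: 72, 72, 72, 72
The fourth differences are constant, so the polynomial has degree 4.

4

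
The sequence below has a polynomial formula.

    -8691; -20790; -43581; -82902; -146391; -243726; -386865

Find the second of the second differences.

Δ: -12099, -22791, -39321, -63489, -97335, -143139
Δ²: -10692, -16530, -24168, -33846, -45804
Δ³: -5838, -7638, -9678, -11958
Δ⁴: -1800, -2040, -2280
Δ⁵: -240, -240

-16530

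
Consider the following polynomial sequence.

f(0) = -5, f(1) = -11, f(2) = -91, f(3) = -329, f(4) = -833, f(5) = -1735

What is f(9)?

-12803

D1: -6, -80, -238, -504, -902
D2: -74, -158, -266, -398
D3: -84, -108, -132
D4: -24, -24
The fourth differences are constant (-24).
-132 − 24 = -156;  -398 − 156 = -554;  -902 − 554 = -1456;  -1735 − 1456 = -3191
-156 − 24 = -180;  -554 − 180 = -734;  -1456 − 734 = -2190;  -3191 − 2190 = -5381
-180 − 24 = -204;  -734 − 204 = -938;  -2190 − 938 = -3128;  -5381 − 3128 = -8509
-204 − 24 = -228;  -938 − 228 = -1166;  -3128 − 1166 = -4294;  -8509 − 4294 = -12803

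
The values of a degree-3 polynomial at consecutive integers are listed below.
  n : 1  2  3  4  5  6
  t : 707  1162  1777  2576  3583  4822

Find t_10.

455  615  799  1007  1239
160  184  208  232
24  24  24
Third differences constant at 24.
232 + 24 = 256;  1239 + 256 = 1495;  4822 + 1495 = 6317
256 + 24 = 280;  1495 + 280 = 1775;  6317 + 1775 = 8092
280 + 24 = 304;  1775 + 304 = 2079;  8092 + 2079 = 10171
304 + 24 = 328;  2079 + 328 = 2407;  10171 + 2407 = 12578

12578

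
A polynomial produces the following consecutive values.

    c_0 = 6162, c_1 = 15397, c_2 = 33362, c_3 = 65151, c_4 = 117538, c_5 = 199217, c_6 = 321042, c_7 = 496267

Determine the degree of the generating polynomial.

Δ: 9235, 17965, 31789, 52387, 81679, 121825, 175225
Δ²: 8730, 13824, 20598, 29292, 40146, 53400
Δ³: 5094, 6774, 8694, 10854, 13254
Δ⁴: 1680, 1920, 2160, 2400
Δ⁵: 240, 240, 240
The fifth differences are constant, so the polynomial has degree 5.

5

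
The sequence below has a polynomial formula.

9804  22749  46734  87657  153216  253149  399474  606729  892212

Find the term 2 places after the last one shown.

12945 , 23985 , 40923 , 65559 , 99933 , 146325 , 207255 , 285483
11040 , 16938 , 24636 , 34374 , 46392 , 60930 , 78228
5898 , 7698 , 9738 , 12018 , 14538 , 17298
1800 , 2040 , 2280 , 2520 , 2760
240 , 240 , 240 , 240
The fifth differences are constant (240).
2760 + 240 = 3000;  17298 + 3000 = 20298;  78228 + 20298 = 98526;  285483 + 98526 = 384009;  892212 + 384009 = 1276221
3000 + 240 = 3240;  20298 + 3240 = 23538;  98526 + 23538 = 122064;  384009 + 122064 = 506073;  1276221 + 506073 = 1782294

1782294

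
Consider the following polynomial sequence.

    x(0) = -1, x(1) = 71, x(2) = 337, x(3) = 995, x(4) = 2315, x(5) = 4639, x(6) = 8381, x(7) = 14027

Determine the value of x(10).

Δ: 72, 266, 658, 1320, 2324, 3742, 5646
Δ²: 194, 392, 662, 1004, 1418, 1904
Δ³: 198, 270, 342, 414, 486
Δ⁴: 72, 72, 72, 72
Fourth differences constant at 72.
486 + 72 = 558;  1904 + 558 = 2462;  5646 + 2462 = 8108;  14027 + 8108 = 22135
558 + 72 = 630;  2462 + 630 = 3092;  8108 + 3092 = 11200;  22135 + 11200 = 33335
630 + 72 = 702;  3092 + 702 = 3794;  11200 + 3794 = 14994;  33335 + 14994 = 48329

48329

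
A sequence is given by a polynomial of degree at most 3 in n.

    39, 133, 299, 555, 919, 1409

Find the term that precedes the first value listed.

First differences: 94, 166, 256, 364, 490
Second differences: 72, 90, 108, 126
Third differences: 18, 18, 18
The third differences are constant at 18.
Work back: 72 − 18 = 54;  94 − 54 = 40;  39 − 40 = -1

-1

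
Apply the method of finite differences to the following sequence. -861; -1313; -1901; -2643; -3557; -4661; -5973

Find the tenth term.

-11337

First differences: -452, -588, -742, -914, -1104, -1312
Second differences: -136, -154, -172, -190, -208
Third differences: -18, -18, -18, -18
The third differences are constant (-18).
-208 − 18 = -226;  -1312 − 226 = -1538;  -5973 − 1538 = -7511
-226 − 18 = -244;  -1538 − 244 = -1782;  -7511 − 1782 = -9293
-244 − 18 = -262;  -1782 − 262 = -2044;  -9293 − 2044 = -11337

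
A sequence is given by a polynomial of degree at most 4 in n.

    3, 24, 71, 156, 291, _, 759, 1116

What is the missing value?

488

Using the first 5 terms:
First differences: 21  47  85  135
Second differences: 26  38  50
Third differences: 12  12
Constant third difference = 12.
Extend forward: 50 + 12 = 62;  135 + 62 = 197;  291 + 197 = 488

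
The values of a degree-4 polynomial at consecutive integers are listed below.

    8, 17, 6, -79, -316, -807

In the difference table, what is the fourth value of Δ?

D1: 9, -11, -85, -237, -491
D2: -20, -74, -152, -254
D3: -54, -78, -102
D4: -24, -24

-237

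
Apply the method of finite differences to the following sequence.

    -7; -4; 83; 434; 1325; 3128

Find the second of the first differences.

87

First differences: 3, 87, 351, 891, 1803
Second differences: 84, 264, 540, 912
Third differences: 180, 276, 372
Fourth differences: 96, 96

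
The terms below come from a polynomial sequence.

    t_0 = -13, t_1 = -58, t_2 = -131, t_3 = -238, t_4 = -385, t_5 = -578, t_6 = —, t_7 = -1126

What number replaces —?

-823

Using the first 6 terms:
-45  -73  -107  -147  -193
-28  -34  -40  -46
-6  -6  -6
Constant third difference = -6.
Extend forward: -46 − 6 = -52;  -193 − 52 = -245;  -578 − 245 = -823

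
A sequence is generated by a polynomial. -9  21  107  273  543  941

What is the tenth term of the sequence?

First differences: 30  86  166  270  398
Second differences: 56  80  104  128
Third differences: 24  24  24
Third differences constant at 24.
128 + 24 = 152;  398 + 152 = 550;  941 + 550 = 1491
152 + 24 = 176;  550 + 176 = 726;  1491 + 726 = 2217
176 + 24 = 200;  726 + 200 = 926;  2217 + 926 = 3143
200 + 24 = 224;  926 + 224 = 1150;  3143 + 1150 = 4293

4293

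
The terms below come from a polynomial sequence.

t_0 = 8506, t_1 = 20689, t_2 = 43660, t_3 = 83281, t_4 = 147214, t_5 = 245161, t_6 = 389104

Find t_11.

D1: 12183, 22971, 39621, 63933, 97947, 143943
D2: 10788, 16650, 24312, 34014, 45996
D3: 5862, 7662, 9702, 11982
D4: 1800, 2040, 2280
D5: 240, 240
The fifth differences are constant (240).
2280 + 240 = 2520;  11982 + 2520 = 14502;  45996 + 14502 = 60498;  143943 + 60498 = 204441;  389104 + 204441 = 593545
2520 + 240 = 2760;  14502 + 2760 = 17262;  60498 + 17262 = 77760;  204441 + 77760 = 282201;  593545 + 282201 = 875746
2760 + 240 = 3000;  17262 + 3000 = 20262;  77760 + 20262 = 98022;  282201 + 98022 = 380223;  875746 + 380223 = 1255969
3000 + 240 = 3240;  20262 + 3240 = 23502;  98022 + 23502 = 121524;  380223 + 121524 = 501747;  1255969 + 501747 = 1757716
3240 + 240 = 3480;  23502 + 3480 = 26982;  121524 + 26982 = 148506;  501747 + 148506 = 650253;  1757716 + 650253 = 2407969

2407969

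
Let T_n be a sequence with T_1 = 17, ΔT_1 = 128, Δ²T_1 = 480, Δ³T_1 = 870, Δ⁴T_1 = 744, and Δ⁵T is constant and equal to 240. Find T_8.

Build the table forward from the leading diagonal:
D5: 240  240  240  240  240  240  240  240
D4: 744  984  1224  1464  1704  1944  2184  2424
D3: 870  1614  2598  3822  5286  6990  8934  11118
D2: 480  1350  2964  5562  9384  14670  21660  30594
D1: 128  608  1958  4922  10484  19868  34538  56198
T: 17  145  753  2711  7633  18117  37985  72523

72523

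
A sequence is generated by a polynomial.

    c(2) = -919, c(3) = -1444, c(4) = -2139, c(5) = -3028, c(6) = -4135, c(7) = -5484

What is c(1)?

-525  -695  -889  -1107  -1349
-170  -194  -218  -242
-24  -24  -24
The third differences are constant at -24.
Work back: -170 + 24 = -146;  -525 + 146 = -379;  -919 + 379 = -540

-540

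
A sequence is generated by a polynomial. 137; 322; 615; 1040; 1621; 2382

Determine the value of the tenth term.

185, 293, 425, 581, 761
108, 132, 156, 180
24, 24, 24
Third differences constant at 24.
180 + 24 = 204;  761 + 204 = 965;  2382 + 965 = 3347
204 + 24 = 228;  965 + 228 = 1193;  3347 + 1193 = 4540
228 + 24 = 252;  1193 + 252 = 1445;  4540 + 1445 = 5985
252 + 24 = 276;  1445 + 276 = 1721;  5985 + 1721 = 7706

7706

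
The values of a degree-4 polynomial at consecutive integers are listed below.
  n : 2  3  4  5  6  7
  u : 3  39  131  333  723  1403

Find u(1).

-7

36, 92, 202, 390, 680
56, 110, 188, 290
54, 78, 102
24, 24
The fourth differences are constant at 24.
Work back: 54 − 24 = 30;  56 − 30 = 26;  36 − 26 = 10;  3 − 10 = -7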